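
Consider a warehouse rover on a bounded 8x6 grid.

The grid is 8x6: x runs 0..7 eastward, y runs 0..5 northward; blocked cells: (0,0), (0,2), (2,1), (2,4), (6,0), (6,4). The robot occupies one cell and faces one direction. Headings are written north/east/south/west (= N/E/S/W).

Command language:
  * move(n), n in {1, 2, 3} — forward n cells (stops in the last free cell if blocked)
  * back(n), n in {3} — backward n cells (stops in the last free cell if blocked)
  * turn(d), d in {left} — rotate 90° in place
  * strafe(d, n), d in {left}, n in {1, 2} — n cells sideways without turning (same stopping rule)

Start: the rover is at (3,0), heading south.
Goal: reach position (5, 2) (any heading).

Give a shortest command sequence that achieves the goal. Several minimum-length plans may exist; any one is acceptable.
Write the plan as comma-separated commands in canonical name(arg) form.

start: at (3,0), heading south
step 1 (strafe(left, 2)): at (5,0), heading south
step 2 (turn(left)): at (5,0), heading east
step 3 (strafe(left, 2)): at (5,2), heading east
shorter routes all fall short; 3 is best.

strafe(left, 2), turn(left), strafe(left, 2)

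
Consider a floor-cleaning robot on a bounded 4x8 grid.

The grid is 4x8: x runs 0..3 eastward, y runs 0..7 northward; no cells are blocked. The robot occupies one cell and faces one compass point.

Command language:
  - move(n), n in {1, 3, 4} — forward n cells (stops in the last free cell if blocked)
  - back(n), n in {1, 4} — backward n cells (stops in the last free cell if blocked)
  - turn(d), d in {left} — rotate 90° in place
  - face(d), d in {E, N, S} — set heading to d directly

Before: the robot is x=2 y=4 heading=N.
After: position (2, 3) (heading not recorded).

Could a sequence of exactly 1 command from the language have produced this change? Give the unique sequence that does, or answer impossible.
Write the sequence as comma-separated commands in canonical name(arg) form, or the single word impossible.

back(1)

initial: x=2 y=4 heading=N
step 1 (back(1)): x=2 y=3 heading=N
no rival 1-sequence matches.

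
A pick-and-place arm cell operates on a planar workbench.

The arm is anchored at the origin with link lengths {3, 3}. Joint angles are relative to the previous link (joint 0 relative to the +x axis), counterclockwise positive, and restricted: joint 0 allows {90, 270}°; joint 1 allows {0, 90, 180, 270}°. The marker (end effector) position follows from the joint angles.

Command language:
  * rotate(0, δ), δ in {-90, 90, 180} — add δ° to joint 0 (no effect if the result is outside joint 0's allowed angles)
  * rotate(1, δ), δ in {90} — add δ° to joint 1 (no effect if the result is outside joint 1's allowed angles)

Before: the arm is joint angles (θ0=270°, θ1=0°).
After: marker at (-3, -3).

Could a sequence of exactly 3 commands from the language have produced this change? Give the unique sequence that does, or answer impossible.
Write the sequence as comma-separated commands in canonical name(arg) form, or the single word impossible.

rotate(1, 90), rotate(1, 90), rotate(1, 90)

initial: joint angles (θ0=270°, θ1=0°)
1. rotate(1, 90) → joint angles (θ0=270°, θ1=90°)
2. rotate(1, 90) → joint angles (θ0=270°, θ1=180°)
3. rotate(1, 90) → joint angles (θ0=270°, θ1=270°)
all 64 alternatives checked — unique.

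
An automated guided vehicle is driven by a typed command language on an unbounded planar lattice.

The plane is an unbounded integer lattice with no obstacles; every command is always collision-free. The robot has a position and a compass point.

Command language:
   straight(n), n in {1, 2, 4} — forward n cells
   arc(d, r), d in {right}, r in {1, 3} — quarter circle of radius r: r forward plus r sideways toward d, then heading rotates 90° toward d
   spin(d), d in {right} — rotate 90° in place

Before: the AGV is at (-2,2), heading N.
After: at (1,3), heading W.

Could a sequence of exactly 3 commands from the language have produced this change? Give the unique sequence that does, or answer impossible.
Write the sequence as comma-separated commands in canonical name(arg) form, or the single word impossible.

key: running arc(right, 1) before arc(right, 3) would end elsewhere — order is forced
initial: at (-2,2), heading N
step 1 (arc(right, 3)): at (1,5), heading E
step 2 (arc(right, 1)): at (2,4), heading S
step 3 (arc(right, 1)): at (1,3), heading W
no other 3-command option fits: unique.

arc(right, 3), arc(right, 1), arc(right, 1)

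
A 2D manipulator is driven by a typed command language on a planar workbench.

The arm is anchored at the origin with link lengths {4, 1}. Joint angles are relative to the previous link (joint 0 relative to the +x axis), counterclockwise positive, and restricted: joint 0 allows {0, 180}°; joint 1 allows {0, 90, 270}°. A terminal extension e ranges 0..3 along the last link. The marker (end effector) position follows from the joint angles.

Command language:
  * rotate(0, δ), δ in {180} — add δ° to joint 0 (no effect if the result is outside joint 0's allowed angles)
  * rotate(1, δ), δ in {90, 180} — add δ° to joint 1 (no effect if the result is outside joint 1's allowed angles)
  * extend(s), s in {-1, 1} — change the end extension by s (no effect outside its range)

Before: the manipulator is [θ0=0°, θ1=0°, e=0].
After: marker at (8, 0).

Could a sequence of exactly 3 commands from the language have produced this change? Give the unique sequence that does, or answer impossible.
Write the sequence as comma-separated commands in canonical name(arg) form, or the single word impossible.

extend(1), extend(1), extend(1)

start: [θ0=0°, θ1=0°, e=0]
t=1 extend(1) ⇒ [θ0=0°, θ1=0°, e=1]
t=2 extend(1) ⇒ [θ0=0°, θ1=0°, e=2]
t=3 extend(1) ⇒ [θ0=0°, θ1=0°, e=3]
no other 3-command option fits: unique.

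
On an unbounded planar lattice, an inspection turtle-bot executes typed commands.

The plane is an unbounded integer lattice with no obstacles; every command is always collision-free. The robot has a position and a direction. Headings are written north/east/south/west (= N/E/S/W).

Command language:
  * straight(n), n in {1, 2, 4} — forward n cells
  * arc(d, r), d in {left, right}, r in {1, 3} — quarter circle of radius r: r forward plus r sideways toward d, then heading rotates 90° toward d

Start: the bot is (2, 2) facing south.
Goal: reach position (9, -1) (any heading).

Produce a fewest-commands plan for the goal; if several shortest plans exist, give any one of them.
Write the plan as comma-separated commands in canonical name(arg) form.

start: (2, 2) facing south
[1] after arc(left, 3): (5, -1) facing east
[2] after straight(4): (9, -1) facing east
nothing shorter than 2 reaches the goal.

arc(left, 3), straight(4)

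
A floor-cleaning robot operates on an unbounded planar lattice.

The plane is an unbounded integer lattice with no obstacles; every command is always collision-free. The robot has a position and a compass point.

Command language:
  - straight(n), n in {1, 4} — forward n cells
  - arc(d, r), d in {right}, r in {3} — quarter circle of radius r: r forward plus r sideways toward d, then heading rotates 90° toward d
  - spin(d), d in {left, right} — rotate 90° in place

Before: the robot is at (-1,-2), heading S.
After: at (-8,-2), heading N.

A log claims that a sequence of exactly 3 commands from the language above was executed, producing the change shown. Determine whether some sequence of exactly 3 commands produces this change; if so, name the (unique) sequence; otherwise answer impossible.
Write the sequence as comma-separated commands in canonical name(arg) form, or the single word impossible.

arc(right, 3), straight(1), arc(right, 3)

key: position moved to (-8,-2) AND the heading swung to N — translation plus rotation needed
t0: at (-1,-2), heading S
[1] after arc(right, 3): at (-4,-5), heading W
[2] after straight(1): at (-5,-5), heading W
[3] after arc(right, 3): at (-8,-2), heading N
all 125 alternatives checked — unique.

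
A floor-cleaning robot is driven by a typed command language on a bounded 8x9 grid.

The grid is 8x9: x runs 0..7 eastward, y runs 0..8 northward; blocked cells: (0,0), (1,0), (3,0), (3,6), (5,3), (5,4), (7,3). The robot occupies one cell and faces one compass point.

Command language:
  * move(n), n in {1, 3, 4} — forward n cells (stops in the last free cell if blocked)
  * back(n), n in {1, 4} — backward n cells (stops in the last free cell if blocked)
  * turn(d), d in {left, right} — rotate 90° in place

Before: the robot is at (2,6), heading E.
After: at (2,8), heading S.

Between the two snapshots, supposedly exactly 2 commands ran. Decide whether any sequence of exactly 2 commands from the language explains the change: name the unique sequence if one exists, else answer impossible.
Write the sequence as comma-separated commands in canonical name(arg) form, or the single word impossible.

turn(right), back(4)

key: back(4) runs into the grid edge before its full distance
begin: at (2,6), heading E
step 1 (turn(right)): at (2,6), heading S
step 2 (back(4)): at (2,8), heading S
no other 2-command option fits: unique.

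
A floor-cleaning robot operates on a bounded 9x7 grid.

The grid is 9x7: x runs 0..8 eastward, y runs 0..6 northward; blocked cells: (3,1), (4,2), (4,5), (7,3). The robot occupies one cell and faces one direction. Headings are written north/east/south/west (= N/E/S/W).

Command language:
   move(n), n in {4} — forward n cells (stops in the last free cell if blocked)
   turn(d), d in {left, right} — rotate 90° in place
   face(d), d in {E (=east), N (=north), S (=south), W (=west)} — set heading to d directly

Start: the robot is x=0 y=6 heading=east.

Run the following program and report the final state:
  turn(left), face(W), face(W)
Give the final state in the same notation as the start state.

from: x=0 y=6 heading=east
t=1 turn(left) ⇒ x=0 y=6 heading=north
t=2 face(W) ⇒ x=0 y=6 heading=west
t=3 face(W) ⇒ x=0 y=6 heading=west

x=0 y=6 heading=west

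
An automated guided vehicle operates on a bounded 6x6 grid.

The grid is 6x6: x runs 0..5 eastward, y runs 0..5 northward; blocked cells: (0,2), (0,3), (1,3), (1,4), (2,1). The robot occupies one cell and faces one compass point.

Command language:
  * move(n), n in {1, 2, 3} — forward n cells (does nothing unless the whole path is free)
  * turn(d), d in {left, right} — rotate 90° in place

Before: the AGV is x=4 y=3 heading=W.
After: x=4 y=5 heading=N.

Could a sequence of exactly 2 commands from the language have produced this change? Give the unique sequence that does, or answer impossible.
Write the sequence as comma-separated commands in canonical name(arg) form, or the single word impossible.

key: position moved to (4,5) AND the heading swung to N — translation plus rotation needed
initial: x=4 y=3 heading=W
[1] after turn(right): x=4 y=3 heading=N
[2] after move(2): x=4 y=5 heading=N
no other 2-command option fits: unique.

turn(right), move(2)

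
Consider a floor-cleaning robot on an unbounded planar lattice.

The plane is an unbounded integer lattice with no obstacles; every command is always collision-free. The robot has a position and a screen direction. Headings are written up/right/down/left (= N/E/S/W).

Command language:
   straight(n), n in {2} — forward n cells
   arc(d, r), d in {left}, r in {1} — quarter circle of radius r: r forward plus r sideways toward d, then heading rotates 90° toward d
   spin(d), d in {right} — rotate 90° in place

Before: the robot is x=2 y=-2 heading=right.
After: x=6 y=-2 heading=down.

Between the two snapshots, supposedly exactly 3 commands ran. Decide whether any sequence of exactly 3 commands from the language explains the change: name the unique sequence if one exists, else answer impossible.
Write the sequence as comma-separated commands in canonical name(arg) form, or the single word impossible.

straight(2), straight(2), spin(right)

key: cell and facing (now S) both changed — the 3 commands mix motion and turning
from: x=2 y=-2 heading=right
step 1 (straight(2)): x=4 y=-2 heading=right
step 2 (straight(2)): x=6 y=-2 heading=right
step 3 (spin(right)): x=6 y=-2 heading=down
no other 3-command option fits: unique.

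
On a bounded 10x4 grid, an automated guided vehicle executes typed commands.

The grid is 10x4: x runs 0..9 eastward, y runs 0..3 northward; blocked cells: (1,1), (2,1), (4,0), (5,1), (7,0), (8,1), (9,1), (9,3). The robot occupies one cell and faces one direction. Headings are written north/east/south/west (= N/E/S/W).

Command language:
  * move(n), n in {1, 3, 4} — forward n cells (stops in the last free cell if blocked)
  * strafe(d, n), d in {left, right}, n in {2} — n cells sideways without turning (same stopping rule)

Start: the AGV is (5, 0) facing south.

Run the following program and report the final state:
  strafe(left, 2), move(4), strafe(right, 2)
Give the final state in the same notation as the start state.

(5, 0) facing south

from: (5, 0) facing south
step 1 (strafe(left, 2)): (6, 0) facing south
step 2 (move(4)): (6, 0) facing south
step 3 (strafe(right, 2)): (5, 0) facing south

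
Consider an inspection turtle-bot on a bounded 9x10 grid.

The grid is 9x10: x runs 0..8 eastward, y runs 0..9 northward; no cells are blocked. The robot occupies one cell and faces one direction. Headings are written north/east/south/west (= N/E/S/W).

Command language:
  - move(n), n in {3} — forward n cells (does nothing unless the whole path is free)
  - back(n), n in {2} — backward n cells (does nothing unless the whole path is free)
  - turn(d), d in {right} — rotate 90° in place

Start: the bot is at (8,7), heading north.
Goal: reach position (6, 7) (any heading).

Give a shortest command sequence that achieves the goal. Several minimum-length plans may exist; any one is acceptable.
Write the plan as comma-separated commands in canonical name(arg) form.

turn(right), back(2)

t0: at (8,7), heading north
t=1 turn(right) ⇒ at (8,7), heading east
t=2 back(2) ⇒ at (6,7), heading east
shorter routes all fall short; 2 is best.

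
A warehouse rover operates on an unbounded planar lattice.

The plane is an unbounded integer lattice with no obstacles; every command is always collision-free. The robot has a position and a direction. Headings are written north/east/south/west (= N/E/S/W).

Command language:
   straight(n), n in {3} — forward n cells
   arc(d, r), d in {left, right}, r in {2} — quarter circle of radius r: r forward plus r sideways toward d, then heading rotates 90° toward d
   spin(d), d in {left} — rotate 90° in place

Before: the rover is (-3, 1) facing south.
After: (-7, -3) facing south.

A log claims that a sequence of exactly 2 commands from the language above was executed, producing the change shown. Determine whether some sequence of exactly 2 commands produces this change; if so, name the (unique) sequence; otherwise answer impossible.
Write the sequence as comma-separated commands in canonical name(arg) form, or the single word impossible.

key: running arc(left, 2) before arc(right, 2) would end elsewhere — order is forced
start: (-3, 1) facing south
[1] after arc(right, 2): (-5, -1) facing west
[2] after arc(left, 2): (-7, -3) facing south
no rival 2-sequence matches.

arc(right, 2), arc(left, 2)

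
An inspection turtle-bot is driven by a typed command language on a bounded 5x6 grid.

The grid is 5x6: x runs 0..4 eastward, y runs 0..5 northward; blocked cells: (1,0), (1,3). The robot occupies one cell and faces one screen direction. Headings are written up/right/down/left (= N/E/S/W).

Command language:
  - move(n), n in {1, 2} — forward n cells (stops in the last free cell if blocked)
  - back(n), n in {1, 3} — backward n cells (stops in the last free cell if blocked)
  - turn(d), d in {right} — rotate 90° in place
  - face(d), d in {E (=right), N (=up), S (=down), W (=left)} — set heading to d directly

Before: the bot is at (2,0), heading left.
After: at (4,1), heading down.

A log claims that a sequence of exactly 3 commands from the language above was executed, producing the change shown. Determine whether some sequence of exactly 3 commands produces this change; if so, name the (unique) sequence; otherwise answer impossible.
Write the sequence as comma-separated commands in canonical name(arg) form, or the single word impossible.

back(3), face(S), back(1)

key: position moved to (4,1) AND the heading swung to S — translation plus rotation needed
t0: at (2,0), heading left
1. back(3) → at (4,0), heading left
2. face(S) → at (4,0), heading down
3. back(1) → at (4,1), heading down
all 729 alternatives checked — unique.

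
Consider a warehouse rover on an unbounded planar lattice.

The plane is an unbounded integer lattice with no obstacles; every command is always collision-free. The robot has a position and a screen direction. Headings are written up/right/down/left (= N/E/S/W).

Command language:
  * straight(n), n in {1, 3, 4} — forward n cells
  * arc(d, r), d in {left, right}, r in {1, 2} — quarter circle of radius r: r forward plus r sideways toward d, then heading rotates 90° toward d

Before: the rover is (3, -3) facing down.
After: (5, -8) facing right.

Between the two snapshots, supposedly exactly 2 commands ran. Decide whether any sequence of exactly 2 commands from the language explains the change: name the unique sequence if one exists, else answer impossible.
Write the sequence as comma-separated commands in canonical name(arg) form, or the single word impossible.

straight(3), arc(left, 2)

key: running arc(left, 2) before straight(3) would end elsewhere — order is forced
initial: (3, -3) facing down
t=1 straight(3) ⇒ (3, -6) facing down
t=2 arc(left, 2) ⇒ (5, -8) facing right
all 49 alternatives checked — unique.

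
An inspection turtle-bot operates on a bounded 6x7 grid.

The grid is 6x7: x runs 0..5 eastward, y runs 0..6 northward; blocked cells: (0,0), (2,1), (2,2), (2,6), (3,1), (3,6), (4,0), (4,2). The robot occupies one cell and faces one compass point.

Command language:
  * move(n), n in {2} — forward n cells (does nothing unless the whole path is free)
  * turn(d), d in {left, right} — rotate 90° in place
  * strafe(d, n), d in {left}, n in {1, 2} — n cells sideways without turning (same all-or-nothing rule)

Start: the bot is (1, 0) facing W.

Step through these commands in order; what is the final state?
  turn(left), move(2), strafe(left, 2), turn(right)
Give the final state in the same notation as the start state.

start: (1, 0) facing W
step 1 (turn(left)): (1, 0) facing S
step 2 (move(2)): (1, 0) facing S
step 3 (strafe(left, 2)): (3, 0) facing S
step 4 (turn(right)): (3, 0) facing W

(3, 0) facing W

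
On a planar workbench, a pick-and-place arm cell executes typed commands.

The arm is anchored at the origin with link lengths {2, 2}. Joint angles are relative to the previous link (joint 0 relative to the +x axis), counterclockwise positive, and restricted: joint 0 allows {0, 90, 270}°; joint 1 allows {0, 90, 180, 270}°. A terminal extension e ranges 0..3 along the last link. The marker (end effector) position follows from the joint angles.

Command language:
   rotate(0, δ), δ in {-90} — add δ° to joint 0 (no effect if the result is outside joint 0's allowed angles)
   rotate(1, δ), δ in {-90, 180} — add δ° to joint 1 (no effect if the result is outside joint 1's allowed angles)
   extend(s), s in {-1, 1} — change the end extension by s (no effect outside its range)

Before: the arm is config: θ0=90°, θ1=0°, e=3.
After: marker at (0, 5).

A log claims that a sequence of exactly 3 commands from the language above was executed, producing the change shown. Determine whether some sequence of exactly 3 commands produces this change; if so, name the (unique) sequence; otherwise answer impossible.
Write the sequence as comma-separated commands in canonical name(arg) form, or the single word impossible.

key: running extend(-1) before extend(1) would end elsewhere — order is forced
t0: config: θ0=90°, θ1=0°, e=3
[1] after extend(1): config: θ0=90°, θ1=0°, e=3
[2] after extend(-1): config: θ0=90°, θ1=0°, e=2
[3] after extend(-1): config: θ0=90°, θ1=0°, e=1
no other 3-command option fits: unique.

extend(1), extend(-1), extend(-1)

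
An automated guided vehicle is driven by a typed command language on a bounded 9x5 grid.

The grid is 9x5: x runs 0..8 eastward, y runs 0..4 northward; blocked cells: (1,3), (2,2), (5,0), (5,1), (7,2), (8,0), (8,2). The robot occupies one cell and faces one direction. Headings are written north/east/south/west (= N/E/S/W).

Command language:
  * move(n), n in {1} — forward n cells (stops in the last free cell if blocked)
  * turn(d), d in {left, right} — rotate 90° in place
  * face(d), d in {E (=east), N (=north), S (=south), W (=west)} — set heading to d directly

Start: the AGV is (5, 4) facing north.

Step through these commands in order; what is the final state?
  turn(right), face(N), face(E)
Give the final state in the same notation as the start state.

(5, 4) facing east

start: (5, 4) facing north
step 1 (turn(right)): (5, 4) facing east
step 2 (face(N)): (5, 4) facing north
step 3 (face(E)): (5, 4) facing east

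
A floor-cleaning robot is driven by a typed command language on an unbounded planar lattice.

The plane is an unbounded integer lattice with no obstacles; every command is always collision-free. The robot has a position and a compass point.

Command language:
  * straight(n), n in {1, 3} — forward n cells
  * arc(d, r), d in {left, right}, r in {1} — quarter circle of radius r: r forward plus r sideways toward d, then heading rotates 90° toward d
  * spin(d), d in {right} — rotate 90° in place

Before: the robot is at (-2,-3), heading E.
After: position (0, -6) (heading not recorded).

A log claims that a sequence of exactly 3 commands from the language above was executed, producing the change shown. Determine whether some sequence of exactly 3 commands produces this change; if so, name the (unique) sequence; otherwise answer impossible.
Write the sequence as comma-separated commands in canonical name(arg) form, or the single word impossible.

arc(right, 1), straight(1), arc(left, 1)

key: running arc(left, 1) before arc(right, 1) would end elsewhere — order is forced
begin: at (-2,-3), heading E
t=1 arc(right, 1) ⇒ at (-1,-4), heading S
t=2 straight(1) ⇒ at (-1,-5), heading S
t=3 arc(left, 1) ⇒ at (0,-6), heading E
all 125 alternatives checked — unique.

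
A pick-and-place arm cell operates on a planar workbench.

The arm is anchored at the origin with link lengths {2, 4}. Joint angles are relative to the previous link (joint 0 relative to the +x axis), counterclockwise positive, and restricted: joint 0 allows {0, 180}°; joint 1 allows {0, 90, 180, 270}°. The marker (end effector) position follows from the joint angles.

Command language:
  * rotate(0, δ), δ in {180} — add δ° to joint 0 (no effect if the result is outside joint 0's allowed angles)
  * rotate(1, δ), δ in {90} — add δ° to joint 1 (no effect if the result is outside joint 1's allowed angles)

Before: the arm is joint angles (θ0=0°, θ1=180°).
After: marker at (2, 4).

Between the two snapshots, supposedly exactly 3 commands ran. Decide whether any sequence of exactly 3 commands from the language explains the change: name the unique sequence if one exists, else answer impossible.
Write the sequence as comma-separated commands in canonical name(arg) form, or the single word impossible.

rotate(1, 90), rotate(1, 90), rotate(1, 90)

t0: joint angles (θ0=0°, θ1=180°)
t=1 rotate(1, 90) ⇒ joint angles (θ0=0°, θ1=270°)
t=2 rotate(1, 90) ⇒ joint angles (θ0=0°, θ1=0°)
t=3 rotate(1, 90) ⇒ joint angles (θ0=0°, θ1=90°)
all 8 alternatives checked — unique.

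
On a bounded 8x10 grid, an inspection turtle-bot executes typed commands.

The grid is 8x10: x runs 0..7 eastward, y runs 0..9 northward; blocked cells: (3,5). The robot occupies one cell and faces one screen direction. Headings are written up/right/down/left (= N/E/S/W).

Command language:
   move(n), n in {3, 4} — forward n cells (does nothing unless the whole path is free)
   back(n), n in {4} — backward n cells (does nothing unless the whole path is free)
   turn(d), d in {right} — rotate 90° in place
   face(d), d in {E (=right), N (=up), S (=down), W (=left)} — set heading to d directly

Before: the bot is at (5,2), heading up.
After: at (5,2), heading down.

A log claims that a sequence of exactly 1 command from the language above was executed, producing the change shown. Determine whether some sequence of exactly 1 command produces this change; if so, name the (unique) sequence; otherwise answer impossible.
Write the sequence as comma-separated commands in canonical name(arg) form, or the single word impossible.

key: parked at (5,2) the whole time — nothing moves the robot
from: at (5,2), heading up
1. face(S) → at (5,2), heading down
all 8 alternatives checked — unique.

face(S)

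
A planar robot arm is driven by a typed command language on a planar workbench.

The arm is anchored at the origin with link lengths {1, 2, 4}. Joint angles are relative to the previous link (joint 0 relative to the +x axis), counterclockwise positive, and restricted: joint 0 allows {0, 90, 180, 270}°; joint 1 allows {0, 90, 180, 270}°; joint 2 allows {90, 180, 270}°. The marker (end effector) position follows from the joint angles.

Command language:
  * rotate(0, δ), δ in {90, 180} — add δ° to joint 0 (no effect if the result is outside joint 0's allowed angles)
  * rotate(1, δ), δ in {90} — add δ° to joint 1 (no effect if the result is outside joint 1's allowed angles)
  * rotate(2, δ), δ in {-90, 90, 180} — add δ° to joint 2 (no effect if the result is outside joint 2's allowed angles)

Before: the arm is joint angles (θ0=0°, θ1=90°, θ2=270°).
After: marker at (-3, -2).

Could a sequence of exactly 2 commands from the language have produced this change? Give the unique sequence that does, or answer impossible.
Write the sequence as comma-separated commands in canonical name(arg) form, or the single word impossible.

rotate(1, 90), rotate(1, 90)

from: joint angles (θ0=0°, θ1=90°, θ2=270°)
t=1 rotate(1, 90) ⇒ joint angles (θ0=0°, θ1=180°, θ2=270°)
t=2 rotate(1, 90) ⇒ joint angles (θ0=0°, θ1=270°, θ2=270°)
no other 2-command option fits: unique.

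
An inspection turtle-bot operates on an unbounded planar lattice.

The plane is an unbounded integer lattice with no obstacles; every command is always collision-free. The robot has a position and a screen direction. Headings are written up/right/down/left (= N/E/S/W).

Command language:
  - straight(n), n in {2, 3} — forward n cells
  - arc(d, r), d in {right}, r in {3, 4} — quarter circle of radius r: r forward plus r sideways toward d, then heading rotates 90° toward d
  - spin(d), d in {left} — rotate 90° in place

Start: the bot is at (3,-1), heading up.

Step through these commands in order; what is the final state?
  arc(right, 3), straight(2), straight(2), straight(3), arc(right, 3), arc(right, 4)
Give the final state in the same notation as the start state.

initial: at (3,-1), heading up
[1] after arc(right, 3): at (6,2), heading right
[2] after straight(2): at (8,2), heading right
[3] after straight(2): at (10,2), heading right
[4] after straight(3): at (13,2), heading right
[5] after arc(right, 3): at (16,-1), heading down
[6] after arc(right, 4): at (12,-5), heading left

at (12,-5), heading left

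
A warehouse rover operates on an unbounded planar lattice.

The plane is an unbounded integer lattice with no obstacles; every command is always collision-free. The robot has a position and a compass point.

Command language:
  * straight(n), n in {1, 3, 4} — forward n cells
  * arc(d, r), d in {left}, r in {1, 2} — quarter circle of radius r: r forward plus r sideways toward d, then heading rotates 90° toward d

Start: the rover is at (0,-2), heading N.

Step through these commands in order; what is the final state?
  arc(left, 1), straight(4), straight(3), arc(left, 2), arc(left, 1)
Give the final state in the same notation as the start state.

begin: at (0,-2), heading N
t=1 arc(left, 1) ⇒ at (-1,-1), heading W
t=2 straight(4) ⇒ at (-5,-1), heading W
t=3 straight(3) ⇒ at (-8,-1), heading W
t=4 arc(left, 2) ⇒ at (-10,-3), heading S
t=5 arc(left, 1) ⇒ at (-9,-4), heading E

at (-9,-4), heading E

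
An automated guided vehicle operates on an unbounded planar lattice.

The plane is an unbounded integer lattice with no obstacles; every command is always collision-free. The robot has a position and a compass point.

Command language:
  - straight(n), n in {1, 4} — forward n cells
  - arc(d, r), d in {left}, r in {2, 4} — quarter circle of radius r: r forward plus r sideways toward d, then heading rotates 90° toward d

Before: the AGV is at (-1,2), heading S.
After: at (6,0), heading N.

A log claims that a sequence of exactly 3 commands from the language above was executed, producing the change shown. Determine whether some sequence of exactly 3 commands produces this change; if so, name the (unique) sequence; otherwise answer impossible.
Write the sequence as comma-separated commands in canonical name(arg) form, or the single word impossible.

key: order matters: swapping arc(left, 4) and arc(left, 2) lands elsewhere
start: at (-1,2), heading S
[1] after arc(left, 4): at (3,-2), heading E
[2] after straight(1): at (4,-2), heading E
[3] after arc(left, 2): at (6,0), heading N
no other 3-command option fits: unique.

arc(left, 4), straight(1), arc(left, 2)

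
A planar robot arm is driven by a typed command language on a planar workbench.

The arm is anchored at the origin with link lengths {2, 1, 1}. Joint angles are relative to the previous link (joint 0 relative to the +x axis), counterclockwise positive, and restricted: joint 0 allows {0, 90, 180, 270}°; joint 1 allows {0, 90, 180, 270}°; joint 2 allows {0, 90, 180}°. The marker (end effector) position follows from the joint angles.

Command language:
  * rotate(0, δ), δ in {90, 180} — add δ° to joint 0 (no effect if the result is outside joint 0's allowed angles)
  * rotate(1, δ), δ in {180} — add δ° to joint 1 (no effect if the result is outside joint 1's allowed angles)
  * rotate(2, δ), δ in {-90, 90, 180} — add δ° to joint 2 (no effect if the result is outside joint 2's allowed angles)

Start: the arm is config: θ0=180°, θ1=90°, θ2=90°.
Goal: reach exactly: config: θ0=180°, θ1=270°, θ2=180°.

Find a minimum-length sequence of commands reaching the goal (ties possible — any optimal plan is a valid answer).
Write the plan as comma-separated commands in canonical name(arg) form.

begin: config: θ0=180°, θ1=90°, θ2=90°
[1] after rotate(1, 180): config: θ0=180°, θ1=270°, θ2=90°
[2] after rotate(2, 90): config: θ0=180°, θ1=270°, θ2=180°
nothing shorter than 2 reaches the goal.

rotate(1, 180), rotate(2, 90)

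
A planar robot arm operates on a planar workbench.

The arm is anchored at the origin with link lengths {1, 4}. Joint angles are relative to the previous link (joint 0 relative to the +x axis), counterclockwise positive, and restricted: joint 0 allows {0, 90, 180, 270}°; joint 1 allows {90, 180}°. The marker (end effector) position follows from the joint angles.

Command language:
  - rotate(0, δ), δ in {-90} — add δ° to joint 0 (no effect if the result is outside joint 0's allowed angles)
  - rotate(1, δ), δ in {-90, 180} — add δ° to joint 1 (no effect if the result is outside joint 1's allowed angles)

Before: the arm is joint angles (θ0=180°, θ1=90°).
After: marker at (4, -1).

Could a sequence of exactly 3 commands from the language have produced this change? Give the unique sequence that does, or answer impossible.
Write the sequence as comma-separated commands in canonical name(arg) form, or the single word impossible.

rotate(0, -90), rotate(0, -90), rotate(0, -90)

t0: joint angles (θ0=180°, θ1=90°)
[1] after rotate(0, -90): joint angles (θ0=90°, θ1=90°)
[2] after rotate(0, -90): joint angles (θ0=0°, θ1=90°)
[3] after rotate(0, -90): joint angles (θ0=270°, θ1=90°)
all 27 alternatives checked — unique.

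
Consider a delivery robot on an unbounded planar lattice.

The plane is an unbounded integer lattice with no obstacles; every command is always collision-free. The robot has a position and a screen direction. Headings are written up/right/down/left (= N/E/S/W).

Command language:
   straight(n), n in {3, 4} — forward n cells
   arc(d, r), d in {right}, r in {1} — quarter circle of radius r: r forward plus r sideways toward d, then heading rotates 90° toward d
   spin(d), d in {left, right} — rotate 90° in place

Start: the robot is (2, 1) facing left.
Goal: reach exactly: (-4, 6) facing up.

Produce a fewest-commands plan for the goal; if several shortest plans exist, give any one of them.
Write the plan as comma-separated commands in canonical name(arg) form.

straight(4), arc(right, 1), straight(3), spin(left), arc(right, 1)

initial: (2, 1) facing left
[1] after straight(4): (-2, 1) facing left
[2] after arc(right, 1): (-3, 2) facing up
[3] after straight(3): (-3, 5) facing up
[4] after spin(left): (-3, 5) facing left
[5] after arc(right, 1): (-4, 6) facing up
nothing shorter than 5 reaches the goal.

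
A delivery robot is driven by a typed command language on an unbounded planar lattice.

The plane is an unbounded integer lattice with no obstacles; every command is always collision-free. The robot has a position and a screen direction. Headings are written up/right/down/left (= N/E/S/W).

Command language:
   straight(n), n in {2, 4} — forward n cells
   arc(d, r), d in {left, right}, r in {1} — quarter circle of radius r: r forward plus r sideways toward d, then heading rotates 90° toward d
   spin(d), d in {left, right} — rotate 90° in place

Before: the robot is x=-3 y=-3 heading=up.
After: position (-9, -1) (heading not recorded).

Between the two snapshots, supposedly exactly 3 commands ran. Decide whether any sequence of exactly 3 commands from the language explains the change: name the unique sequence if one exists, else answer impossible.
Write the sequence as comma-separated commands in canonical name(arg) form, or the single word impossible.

arc(left, 1), straight(4), arc(right, 1)

key: running arc(right, 1) before arc(left, 1) would end elsewhere — order is forced
from: x=-3 y=-3 heading=up
step 1 (arc(left, 1)): x=-4 y=-2 heading=left
step 2 (straight(4)): x=-8 y=-2 heading=left
step 3 (arc(right, 1)): x=-9 y=-1 heading=up
no other 3-command option fits: unique.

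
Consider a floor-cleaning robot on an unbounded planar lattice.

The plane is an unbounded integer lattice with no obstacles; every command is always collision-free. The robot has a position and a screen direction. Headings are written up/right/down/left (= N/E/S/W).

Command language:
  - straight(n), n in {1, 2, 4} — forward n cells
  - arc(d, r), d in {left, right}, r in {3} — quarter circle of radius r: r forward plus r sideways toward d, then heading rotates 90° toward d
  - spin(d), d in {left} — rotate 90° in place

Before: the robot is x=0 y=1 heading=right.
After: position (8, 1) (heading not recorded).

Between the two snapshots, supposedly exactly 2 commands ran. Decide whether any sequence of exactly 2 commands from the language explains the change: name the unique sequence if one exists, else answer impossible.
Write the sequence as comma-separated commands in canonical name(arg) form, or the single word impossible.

initial: x=0 y=1 heading=right
[1] after straight(4): x=4 y=1 heading=right
[2] after straight(4): x=8 y=1 heading=right
no other 2-command option fits: unique.

straight(4), straight(4)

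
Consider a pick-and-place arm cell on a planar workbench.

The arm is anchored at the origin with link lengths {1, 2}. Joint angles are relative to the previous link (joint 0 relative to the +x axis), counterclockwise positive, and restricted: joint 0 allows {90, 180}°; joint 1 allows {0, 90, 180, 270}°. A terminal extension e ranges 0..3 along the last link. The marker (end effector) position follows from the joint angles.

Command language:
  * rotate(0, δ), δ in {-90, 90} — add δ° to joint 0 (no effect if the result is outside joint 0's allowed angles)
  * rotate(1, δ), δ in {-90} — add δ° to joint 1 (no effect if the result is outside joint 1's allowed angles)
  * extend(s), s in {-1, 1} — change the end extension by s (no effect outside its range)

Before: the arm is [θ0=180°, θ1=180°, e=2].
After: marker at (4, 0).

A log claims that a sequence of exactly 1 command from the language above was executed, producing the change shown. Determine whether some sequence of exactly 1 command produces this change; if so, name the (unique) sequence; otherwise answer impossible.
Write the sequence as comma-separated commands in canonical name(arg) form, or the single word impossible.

extend(1)

from: [θ0=180°, θ1=180°, e=2]
[1] after extend(1): [θ0=180°, θ1=180°, e=3]
no other 1-command option fits: unique.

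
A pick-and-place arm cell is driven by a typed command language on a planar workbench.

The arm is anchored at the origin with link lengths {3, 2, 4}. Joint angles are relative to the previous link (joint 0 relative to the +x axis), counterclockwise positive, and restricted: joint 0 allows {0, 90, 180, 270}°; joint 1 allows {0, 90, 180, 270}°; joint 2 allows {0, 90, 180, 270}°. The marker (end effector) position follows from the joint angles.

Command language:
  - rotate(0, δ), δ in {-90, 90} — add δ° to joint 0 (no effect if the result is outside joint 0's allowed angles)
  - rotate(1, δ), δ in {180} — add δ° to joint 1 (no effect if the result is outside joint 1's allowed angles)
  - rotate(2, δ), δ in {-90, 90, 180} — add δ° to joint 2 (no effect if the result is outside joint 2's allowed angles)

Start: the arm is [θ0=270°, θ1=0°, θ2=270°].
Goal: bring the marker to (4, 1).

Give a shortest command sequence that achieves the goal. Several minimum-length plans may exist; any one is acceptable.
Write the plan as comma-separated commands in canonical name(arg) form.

from: [θ0=270°, θ1=0°, θ2=270°]
t=1 rotate(1, 180) ⇒ [θ0=270°, θ1=180°, θ2=270°]
t=2 rotate(0, -90) ⇒ [θ0=180°, θ1=180°, θ2=270°]
t=3 rotate(0, -90) ⇒ [θ0=90°, θ1=180°, θ2=270°]
t=4 rotate(2, 180) ⇒ [θ0=90°, θ1=180°, θ2=90°]
no 3-step plan works, so 4 is optimal.

rotate(1, 180), rotate(0, -90), rotate(0, -90), rotate(2, 180)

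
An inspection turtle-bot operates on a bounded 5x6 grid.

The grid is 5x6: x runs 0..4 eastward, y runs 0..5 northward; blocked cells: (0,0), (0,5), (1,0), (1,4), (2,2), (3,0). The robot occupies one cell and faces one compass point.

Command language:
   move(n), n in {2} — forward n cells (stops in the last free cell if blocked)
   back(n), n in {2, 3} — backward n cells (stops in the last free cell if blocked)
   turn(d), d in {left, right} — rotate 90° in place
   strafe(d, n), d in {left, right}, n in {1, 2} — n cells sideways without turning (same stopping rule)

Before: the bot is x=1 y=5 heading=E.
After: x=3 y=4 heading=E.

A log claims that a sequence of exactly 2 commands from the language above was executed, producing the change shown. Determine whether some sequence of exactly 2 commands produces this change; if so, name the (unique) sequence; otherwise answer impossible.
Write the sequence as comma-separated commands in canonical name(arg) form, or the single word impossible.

key: running strafe(right, 1) before move(2) would end elsewhere — order is forced
t0: x=1 y=5 heading=E
1. move(2) → x=3 y=5 heading=E
2. strafe(right, 1) → x=3 y=4 heading=E
no rival 2-sequence matches.

move(2), strafe(right, 1)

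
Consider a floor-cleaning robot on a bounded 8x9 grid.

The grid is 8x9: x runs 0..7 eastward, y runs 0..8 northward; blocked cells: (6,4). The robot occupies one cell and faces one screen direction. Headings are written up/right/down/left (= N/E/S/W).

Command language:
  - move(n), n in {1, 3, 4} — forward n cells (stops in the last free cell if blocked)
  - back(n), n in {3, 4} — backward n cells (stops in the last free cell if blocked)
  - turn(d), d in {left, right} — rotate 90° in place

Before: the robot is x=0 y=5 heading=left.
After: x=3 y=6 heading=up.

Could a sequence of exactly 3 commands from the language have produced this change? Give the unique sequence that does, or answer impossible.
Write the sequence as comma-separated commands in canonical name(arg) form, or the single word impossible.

key: running move(1) before back(3) would end elsewhere — order is forced
begin: x=0 y=5 heading=left
t=1 back(3) ⇒ x=3 y=5 heading=left
t=2 turn(right) ⇒ x=3 y=5 heading=up
t=3 move(1) ⇒ x=3 y=6 heading=up
no rival 3-sequence matches.

back(3), turn(right), move(1)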